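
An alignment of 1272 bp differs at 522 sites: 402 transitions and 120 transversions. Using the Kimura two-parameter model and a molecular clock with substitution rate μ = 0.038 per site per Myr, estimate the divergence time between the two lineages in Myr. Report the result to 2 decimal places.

9.22

P = 402/1272 ≈ 0.316038 and Q = 120/1272 ≈ 0.09434.
Under the Kimura two-parameter model, d = −½ ln(1 − 2P − Q) − ¼ ln(1 − 2Q).
1 − 2P − Q = 0.273584, giving −½ ln(0.273584) = 0.648073.
1 − 2Q = 0.81132, giving −¼ ln(0.81132) = 0.052273.
d = 0.648073 + 0.052273 = 0.700346.
Under a molecular clock d = 2μt, so t = d/(2μ) = 0.700346 / (2 × 0.038) = 9.22 Myr.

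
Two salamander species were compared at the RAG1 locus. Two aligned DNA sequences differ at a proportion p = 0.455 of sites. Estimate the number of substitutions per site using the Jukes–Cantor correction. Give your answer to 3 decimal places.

0.700

d = −(3/4) ln(1 − 4p/3) = −0.75 ln(1 − 0.606667) = −0.75 ln(0.393333)
  = −0.75 × (-0.933099) = 0.699824 substitutions/site.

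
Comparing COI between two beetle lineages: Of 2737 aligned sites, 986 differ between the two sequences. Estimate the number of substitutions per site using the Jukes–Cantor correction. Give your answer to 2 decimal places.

0.49

p = 986/2737 ≈ 0.360248.
d = −(3/4) ln(1 − 4p/3) = −0.75 ln(1 − 0.480331) = −0.75 ln(0.519669)
  = −0.75 × (-0.654563) = 0.490922 substitutions/site.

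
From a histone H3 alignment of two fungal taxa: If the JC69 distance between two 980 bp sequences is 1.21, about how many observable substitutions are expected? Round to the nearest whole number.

589

Invert JC69: p = (3/4)(1 − e^(−4d/3)) = 0.75 × (1 − e^(-1.613333)) = 0.75 × (1 − 0.199222) = 0.600584.
Expected differing sites = pL ≈ 0.600584 × 980 = 588.57232 ≈ 589.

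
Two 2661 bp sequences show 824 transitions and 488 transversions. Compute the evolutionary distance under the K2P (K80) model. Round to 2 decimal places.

0.93

P = 824/2661 ≈ 0.309658 and Q = 488/2661 ≈ 0.18339.
Under the Kimura two-parameter model, d = −½ ln(1 − 2P − Q) − ¼ ln(1 − 2Q).
1 − 2P − Q = 0.197294, giving −½ ln(0.197294) = 0.811530.
1 − 2Q = 0.63322, giving −¼ ln(0.63322) = 0.114234.
d = 0.811530 + 0.114234 = 0.925764.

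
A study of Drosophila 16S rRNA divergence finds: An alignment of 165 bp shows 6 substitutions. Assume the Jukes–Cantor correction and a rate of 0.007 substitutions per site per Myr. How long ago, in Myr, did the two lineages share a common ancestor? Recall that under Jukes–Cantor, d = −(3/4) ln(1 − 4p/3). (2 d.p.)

p = 6/165 ≈ 0.036364.
d = −(3/4) ln(1 − 4p/3) = −0.75 ln(1 − 0.048485) = −0.75 ln(0.951515)
  = −0.75 × (-0.049700) = 0.037275 substitutions/site.
Under a molecular clock d = 2μt, so t = d/(2μ) = 0.037275 / (2 × 0.007) = 2.66 Myr.

2.66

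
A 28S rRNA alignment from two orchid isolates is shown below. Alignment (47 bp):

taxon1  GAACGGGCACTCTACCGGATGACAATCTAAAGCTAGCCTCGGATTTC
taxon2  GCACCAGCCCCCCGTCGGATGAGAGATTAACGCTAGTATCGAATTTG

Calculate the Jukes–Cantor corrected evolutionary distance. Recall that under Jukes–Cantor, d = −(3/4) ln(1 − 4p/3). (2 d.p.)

0.49

The sequences differ at 17 of 47 sites, so p = 17/47 ≈ 0.361702.
d = −(3/4) ln(1 − 4p/3) = −0.75 ln(1 − 0.482269) = −0.75 ln(0.517731)
  = −0.75 × (-0.658299) = 0.493724 substitutions/site.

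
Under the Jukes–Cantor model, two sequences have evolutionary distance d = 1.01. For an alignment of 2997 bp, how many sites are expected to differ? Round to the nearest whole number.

1663

Invert JC69: p = (3/4)(1 − e^(−4d/3)) = 0.75 × (1 − e^(-1.346667)) = 0.75 × (1 − 0.260106) = 0.554921.
Expected differing sites = pL ≈ 0.554921 × 2997 = 1663.098237 ≈ 1663.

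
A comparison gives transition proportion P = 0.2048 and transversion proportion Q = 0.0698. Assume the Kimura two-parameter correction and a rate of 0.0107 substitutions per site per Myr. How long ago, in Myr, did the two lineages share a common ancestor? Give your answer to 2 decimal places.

Under the Kimura two-parameter model, d = −½ ln(1 − 2P − Q) − ¼ ln(1 − 2Q).
1 − 2P − Q = 0.5206, giving −½ ln(0.5206) = 0.326387.
1 − 2Q = 0.8604, giving −¼ ln(0.8604) = 0.037589.
d = 0.326387 + 0.037589 = 0.363976.
Under a molecular clock d = 2μt, so t = d/(2μ) = 0.363976 / (2 × 0.0107) = 17.01 Myr.

17.01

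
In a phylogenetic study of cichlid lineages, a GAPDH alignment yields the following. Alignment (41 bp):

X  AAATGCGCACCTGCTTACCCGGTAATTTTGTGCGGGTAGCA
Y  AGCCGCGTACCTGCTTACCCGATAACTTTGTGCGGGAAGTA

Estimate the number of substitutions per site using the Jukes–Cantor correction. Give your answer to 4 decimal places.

The sequences differ at 8 of 41 sites (2, 3, 4, 8, 22, 26, 37, 40), so p = 8/41 ≈ 0.195122.
d = −(3/4) ln(1 − 4p/3) = −0.75 ln(1 − 0.260163) = −0.75 ln(0.739837)
  = −0.75 × (-0.301325) = 0.225994 substitutions/site.

0.2260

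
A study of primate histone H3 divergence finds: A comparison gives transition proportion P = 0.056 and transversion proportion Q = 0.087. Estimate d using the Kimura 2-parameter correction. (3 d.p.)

Under the Kimura two-parameter model, d = −½ ln(1 − 2P − Q) − ¼ ln(1 − 2Q).
1 − 2P − Q = 0.801, giving −½ ln(0.801) = 0.110947.
1 − 2Q = 0.826, giving −¼ ln(0.826) = 0.047790.
d = 0.110947 + 0.047790 = 0.158737.

0.159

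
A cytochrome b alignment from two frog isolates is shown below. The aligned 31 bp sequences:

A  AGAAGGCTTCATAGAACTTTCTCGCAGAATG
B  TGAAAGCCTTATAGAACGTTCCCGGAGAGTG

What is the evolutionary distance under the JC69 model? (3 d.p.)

0.316

The sequences differ at 8 of 31 sites (1, 5, 8, 10, 18, 22, 25, 29), so p = 8/31 ≈ 0.258065.
d = −(3/4) ln(1 − 4p/3) = −0.75 ln(1 − 0.344087) = −0.75 ln(0.655913)
  = −0.75 × (-0.421727) = 0.316295 substitutions/site.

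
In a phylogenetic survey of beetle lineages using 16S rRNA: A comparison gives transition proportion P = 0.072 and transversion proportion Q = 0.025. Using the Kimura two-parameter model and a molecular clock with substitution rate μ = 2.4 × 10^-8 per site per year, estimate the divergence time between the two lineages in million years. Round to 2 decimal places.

Under the Kimura two-parameter model, d = −½ ln(1 − 2P − Q) − ¼ ln(1 − 2Q).
1 − 2P − Q = 0.831, giving −½ ln(0.831) = 0.092563.
1 − 2Q = 0.95, giving −¼ ln(0.95) = 0.012823.
d = 0.092563 + 0.012823 = 0.105386.
Under a molecular clock d = 2μt, so t = d/(2μ) = 0.105386 / (2 × 2.4 × 10^-8) = 2.20 million years.

2.20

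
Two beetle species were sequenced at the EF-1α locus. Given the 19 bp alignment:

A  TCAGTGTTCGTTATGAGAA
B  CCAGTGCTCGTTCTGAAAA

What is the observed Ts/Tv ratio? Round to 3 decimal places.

3.000

Transitions are A↔G and C↔T; transversions are all other mismatches.
Transitions: 3. Transversions: 1.
R = 3/1 = 3.000.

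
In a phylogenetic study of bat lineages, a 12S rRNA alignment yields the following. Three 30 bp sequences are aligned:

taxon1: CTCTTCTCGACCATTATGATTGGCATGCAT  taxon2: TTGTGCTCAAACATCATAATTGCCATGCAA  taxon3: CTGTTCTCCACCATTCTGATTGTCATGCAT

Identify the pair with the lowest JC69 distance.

taxon1 and taxon3

taxon1–taxon2: 9/30 differ, p = 0.300, d = 0.383.
taxon1–taxon3: 4/30 differ, p = 0.133, d = 0.147.
taxon2–taxon3: 9/30 differ, p = 0.300, d = 0.383.
The smallest distance is between taxon1 and taxon3.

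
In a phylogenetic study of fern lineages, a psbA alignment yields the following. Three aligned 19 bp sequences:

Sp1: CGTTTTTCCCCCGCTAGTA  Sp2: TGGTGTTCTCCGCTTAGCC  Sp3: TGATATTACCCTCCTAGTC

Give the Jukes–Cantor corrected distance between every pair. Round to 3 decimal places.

d(Sp1,Sp2) = 0.749, d(Sp1,Sp3) = 0.507, d(Sp2,Sp3) = 0.507

Sp1–Sp2: 9/19 sites differ → p ≈ 0.473684, d = −0.75 ln(1 − 0.631579) = 0.748897 ≈ 0.749.
Sp1–Sp3: 7/19 sites differ → p ≈ 0.368421, d = −0.75 ln(1 − 0.491228) = 0.506816 ≈ 0.507.
Sp2–Sp3: 7/19 sites differ → p ≈ 0.368421, d = −0.75 ln(1 − 0.491228) = 0.506816 ≈ 0.507.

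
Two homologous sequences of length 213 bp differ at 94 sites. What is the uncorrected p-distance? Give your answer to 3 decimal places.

0.441

p = 94/213 = 0.441314… ≈ 0.441 (to 3 d.p.).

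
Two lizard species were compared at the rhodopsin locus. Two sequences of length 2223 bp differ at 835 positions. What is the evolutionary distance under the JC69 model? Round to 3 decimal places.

0.521

p = 835/2223 ≈ 0.375619.
d = −(3/4) ln(1 − 4p/3) = −0.75 ln(1 − 0.500825) = −0.75 ln(0.499175)
  = −0.75 × (-0.694799) = 0.521099 substitutions/site.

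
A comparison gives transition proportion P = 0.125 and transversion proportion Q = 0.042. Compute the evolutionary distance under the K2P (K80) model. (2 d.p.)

0.19

Under the Kimura two-parameter model, d = −½ ln(1 − 2P − Q) − ¼ ln(1 − 2Q).
1 − 2P − Q = 0.708, giving −½ ln(0.708) = 0.172656.
1 − 2Q = 0.916, giving −¼ ln(0.916) = 0.021935.
d = 0.172656 + 0.021935 = 0.194591.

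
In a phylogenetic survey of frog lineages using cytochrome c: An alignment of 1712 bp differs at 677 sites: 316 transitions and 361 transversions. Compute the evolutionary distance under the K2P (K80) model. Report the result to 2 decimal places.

P = 316/1712 ≈ 0.184579 and Q = 361/1712 ≈ 0.210864.
Under the Kimura two-parameter model, d = −½ ln(1 − 2P − Q) − ¼ ln(1 − 2Q).
1 − 2P − Q = 0.419978, giving −½ ln(0.419978) = 0.433776.
1 − 2Q = 0.578272, giving −¼ ln(0.578272) = 0.136928.
d = 0.433776 + 0.136928 = 0.570704.

0.57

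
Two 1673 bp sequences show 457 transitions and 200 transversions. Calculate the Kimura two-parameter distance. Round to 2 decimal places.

P = 457/1673 ≈ 0.273162 and Q = 200/1673 ≈ 0.119546.
Under the Kimura two-parameter model, d = −½ ln(1 − 2P − Q) − ¼ ln(1 − 2Q).
1 − 2P − Q = 0.33413, giving −½ ln(0.33413) = 0.548113.
1 − 2Q = 0.760908, giving −¼ ln(0.760908) = 0.068311.
d = 0.548113 + 0.068311 = 0.616424.

0.62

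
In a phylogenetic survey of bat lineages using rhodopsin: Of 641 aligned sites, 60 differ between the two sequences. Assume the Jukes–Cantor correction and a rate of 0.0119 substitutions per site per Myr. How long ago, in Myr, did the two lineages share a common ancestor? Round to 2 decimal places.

4.20

p = 60/641 ≈ 0.093604.
d = −(3/4) ln(1 − 4p/3) = −0.75 ln(1 − 0.124805) = −0.75 ln(0.875195)
  = −0.75 × (-0.133309) = 0.099982 substitutions/site.
Under a molecular clock d = 2μt, so t = d/(2μ) = 0.099982 / (2 × 0.0119) = 4.20 Myr.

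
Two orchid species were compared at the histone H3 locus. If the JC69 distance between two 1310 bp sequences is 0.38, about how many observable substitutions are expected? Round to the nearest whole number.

Invert JC69: p = (3/4)(1 − e^(−4d/3)) = 0.75 × (1 − e^(-0.506667)) = 0.75 × (1 − 0.602500) = 0.298125.
Expected differing sites = pL ≈ 0.298125 × 1310 = 390.54375 ≈ 391.

391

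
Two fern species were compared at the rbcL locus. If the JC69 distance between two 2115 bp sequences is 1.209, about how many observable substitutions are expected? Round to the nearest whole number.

Invert JC69: p = (3/4)(1 − e^(−4d/3)) = 0.75 × (1 − e^(-1.612)) = 0.75 × (1 − 0.199488) = 0.600384.
Expected differing sites = pL ≈ 0.600384 × 2115 = 1269.81216 ≈ 1270.

1270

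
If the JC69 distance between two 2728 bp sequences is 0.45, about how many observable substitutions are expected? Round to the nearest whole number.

Invert JC69: p = (3/4)(1 − e^(−4d/3)) = 0.75 × (1 − e^(-0.6)) = 0.75 × (1 − 0.548812) = 0.338391.
Expected differing sites = pL ≈ 0.338391 × 2728 = 923.130648 ≈ 923.

923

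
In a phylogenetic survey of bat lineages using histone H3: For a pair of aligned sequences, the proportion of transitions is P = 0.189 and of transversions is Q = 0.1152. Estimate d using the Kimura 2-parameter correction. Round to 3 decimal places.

0.405

Under the Kimura two-parameter model, d = −½ ln(1 − 2P − Q) − ¼ ln(1 − 2Q).
1 − 2P − Q = 0.5068, giving −½ ln(0.5068) = 0.339819.
1 − 2Q = 0.7696, giving −¼ ln(0.7696) = 0.065471.
d = 0.339819 + 0.065471 = 0.405290.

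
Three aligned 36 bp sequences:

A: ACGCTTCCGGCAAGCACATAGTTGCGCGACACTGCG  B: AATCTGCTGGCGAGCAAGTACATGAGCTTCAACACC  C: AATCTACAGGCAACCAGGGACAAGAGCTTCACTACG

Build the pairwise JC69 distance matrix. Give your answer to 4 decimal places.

d(A,B) = 0.6735, d(A,C) = 0.6082, d(B,C) = 0.3470

A–B: 16/36 sites differ → p ≈ 0.444444, d = −0.75 ln(1 − 0.592592) = 0.673455 ≈ 0.6735.
A–C: 15/36 sites differ → p ≈ 0.416667, d = −0.75 ln(1 − 0.555556) = 0.608198 ≈ 0.6082.
B–C: 10/36 sites differ → p ≈ 0.277778, d = −0.75 ln(1 − 0.370371) = 0.346968 ≈ 0.3470.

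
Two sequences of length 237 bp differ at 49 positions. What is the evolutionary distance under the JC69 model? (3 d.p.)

p = 49/237 ≈ 0.206751.
d = −(3/4) ln(1 − 4p/3) = −0.75 ln(1 − 0.275668) = −0.75 ln(0.724332)
  = −0.75 × (-0.322505) = 0.241879 substitutions/site.

0.242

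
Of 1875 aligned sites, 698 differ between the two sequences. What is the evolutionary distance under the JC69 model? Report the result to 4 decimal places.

p = 698/1875 ≈ 0.372267.
d = −(3/4) ln(1 − 4p/3) = −0.75 ln(1 − 0.496356) = −0.75 ln(0.503644)
  = −0.75 × (-0.685886) = 0.514415 substitutions/site.

0.5144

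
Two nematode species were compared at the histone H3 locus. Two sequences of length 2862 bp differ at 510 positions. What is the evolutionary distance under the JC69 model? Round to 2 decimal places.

p = 510/2862 ≈ 0.178197.
d = −(3/4) ln(1 − 4p/3) = −0.75 ln(1 − 0.237596) = −0.75 ln(0.762404)
  = −0.75 × (-0.271279) = 0.203459 substitutions/site.

0.20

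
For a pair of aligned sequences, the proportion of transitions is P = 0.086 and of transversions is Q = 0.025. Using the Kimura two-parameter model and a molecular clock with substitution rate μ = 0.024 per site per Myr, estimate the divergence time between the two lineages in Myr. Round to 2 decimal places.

Under the Kimura two-parameter model, d = −½ ln(1 − 2P − Q) − ¼ ln(1 − 2Q).
1 − 2P − Q = 0.803, giving −½ ln(0.803) = 0.109700.
1 − 2Q = 0.95, giving −¼ ln(0.95) = 0.012823.
d = 0.109700 + 0.012823 = 0.122523.
Under a molecular clock d = 2μt, so t = d/(2μ) = 0.122523 / (2 × 0.024) = 2.55 Myr.

2.55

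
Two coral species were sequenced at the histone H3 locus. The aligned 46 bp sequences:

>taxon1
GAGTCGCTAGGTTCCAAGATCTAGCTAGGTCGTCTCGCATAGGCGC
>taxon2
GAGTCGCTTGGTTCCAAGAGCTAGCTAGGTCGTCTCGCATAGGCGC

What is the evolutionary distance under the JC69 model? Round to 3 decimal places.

0.045

The sequences differ at 2 of 46 sites (9, 20), so p = 2/46 ≈ 0.043478.
d = −(3/4) ln(1 − 4p/3) = −0.75 ln(1 − 0.057971) = −0.75 ln(0.942029)
  = −0.75 × (-0.059719) = 0.044789 substitutions/site.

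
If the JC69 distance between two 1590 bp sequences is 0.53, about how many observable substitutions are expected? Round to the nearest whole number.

Invert JC69: p = (3/4)(1 − e^(−4d/3)) = 0.75 × (1 − e^(-0.706667)) = 0.75 × (1 − 0.493286) = 0.380036.
Expected differing sites = pL ≈ 0.380036 × 1590 = 604.25724 ≈ 604.

604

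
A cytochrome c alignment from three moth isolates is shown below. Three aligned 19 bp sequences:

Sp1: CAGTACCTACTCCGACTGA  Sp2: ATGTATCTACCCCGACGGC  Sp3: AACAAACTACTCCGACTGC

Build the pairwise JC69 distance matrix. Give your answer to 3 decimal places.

Sp1–Sp2: 6/19 sites differ → p ≈ 0.315789, d = −0.75 ln(1 − 0.421052) = 0.409907 ≈ 0.410.
Sp1–Sp3: 5/19 sites differ → p ≈ 0.263158, d = −0.75 ln(1 − 0.350877) = 0.324100 ≈ 0.324.
Sp2–Sp3: 6/19 sites differ → p ≈ 0.315789, d = −0.75 ln(1 − 0.421052) = 0.409907 ≈ 0.410.

d(Sp1,Sp2) = 0.410, d(Sp1,Sp3) = 0.324, d(Sp2,Sp3) = 0.410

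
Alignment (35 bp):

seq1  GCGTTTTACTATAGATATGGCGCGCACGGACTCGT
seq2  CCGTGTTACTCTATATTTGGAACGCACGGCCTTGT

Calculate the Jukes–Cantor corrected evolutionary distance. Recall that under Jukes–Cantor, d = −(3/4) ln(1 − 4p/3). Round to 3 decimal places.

The sequences differ at 9 of 35 sites (1, 5, 11, 14, 17, 21, 22, 30, 33), so p = 9/35 ≈ 0.257143.
d = −(3/4) ln(1 − 4p/3) = −0.75 ln(1 − 0.342857) = −0.75 ln(0.657143)
  = −0.75 × (-0.419854) = 0.314891 substitutions/site.

0.315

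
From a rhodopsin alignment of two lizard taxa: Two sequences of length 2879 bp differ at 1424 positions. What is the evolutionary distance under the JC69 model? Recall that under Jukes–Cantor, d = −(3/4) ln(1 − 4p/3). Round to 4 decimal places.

0.8080

p = 1424/2879 ≈ 0.494616.
d = −(3/4) ln(1 − 4p/3) = −0.75 ln(1 − 0.659488) = −0.75 ln(0.340512)
  = −0.75 × (-1.077305) = 0.807979 substitutions/site.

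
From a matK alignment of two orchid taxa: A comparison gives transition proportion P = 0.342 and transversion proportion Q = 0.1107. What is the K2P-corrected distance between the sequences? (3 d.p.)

Under the Kimura two-parameter model, d = −½ ln(1 − 2P − Q) − ¼ ln(1 − 2Q).
1 − 2P − Q = 0.2053, giving −½ ln(0.2053) = 0.791641.
1 − 2Q = 0.7786, giving −¼ ln(0.7786) = 0.062564.
d = 0.791641 + 0.062564 = 0.854205.

0.854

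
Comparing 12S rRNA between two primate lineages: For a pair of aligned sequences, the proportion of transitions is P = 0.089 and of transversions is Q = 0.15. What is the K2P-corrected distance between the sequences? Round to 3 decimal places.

Under the Kimura two-parameter model, d = −½ ln(1 − 2P − Q) − ¼ ln(1 − 2Q).
1 − 2P − Q = 0.672, giving −½ ln(0.672) = 0.198748.
1 − 2Q = 0.7, giving −¼ ln(0.7) = 0.089169.
d = 0.198748 + 0.089169 = 0.287917.

0.288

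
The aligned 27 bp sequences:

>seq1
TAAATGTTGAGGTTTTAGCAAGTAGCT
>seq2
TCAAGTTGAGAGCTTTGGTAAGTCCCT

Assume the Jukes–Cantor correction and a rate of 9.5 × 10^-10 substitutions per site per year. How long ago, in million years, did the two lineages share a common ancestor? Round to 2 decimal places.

354.45

The sequences differ at 12 of 27 sites, so p = 12/27 ≈ 0.444444.
d = −(3/4) ln(1 − 4p/3) = −0.75 ln(1 − 0.592592) = −0.75 ln(0.407408)
  = −0.75 × (-0.897940) = 0.673455 substitutions/site.
Under a molecular clock d = 2μt, so t = d/(2μ) = 0.673455 / (2 × 9.5 × 10^-10) = 354.45 million years.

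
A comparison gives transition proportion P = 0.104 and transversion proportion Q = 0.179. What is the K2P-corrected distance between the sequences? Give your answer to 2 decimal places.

Under the Kimura two-parameter model, d = −½ ln(1 − 2P − Q) − ¼ ln(1 − 2Q).
1 − 2P − Q = 0.613, giving −½ ln(0.613) = 0.244695.
1 − 2Q = 0.642, giving −¼ ln(0.642) = 0.110792.
d = 0.244695 + 0.110792 = 0.355487.

0.36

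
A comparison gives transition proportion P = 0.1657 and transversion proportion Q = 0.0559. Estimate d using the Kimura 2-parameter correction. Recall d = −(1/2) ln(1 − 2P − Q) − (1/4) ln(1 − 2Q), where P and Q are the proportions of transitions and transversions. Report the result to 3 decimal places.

0.275

Under the Kimura two-parameter model, d = −½ ln(1 − 2P − Q) − ¼ ln(1 − 2Q).
1 − 2P − Q = 0.6127, giving −½ ln(0.6127) = 0.244940.
1 − 2Q = 0.8882, giving −¼ ln(0.8882) = 0.029640.
d = 0.244940 + 0.029640 = 0.274580.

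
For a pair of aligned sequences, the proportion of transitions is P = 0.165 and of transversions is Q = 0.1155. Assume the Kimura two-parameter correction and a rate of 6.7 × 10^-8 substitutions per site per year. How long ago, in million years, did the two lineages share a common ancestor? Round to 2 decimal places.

Under the Kimura two-parameter model, d = −½ ln(1 − 2P − Q) − ¼ ln(1 − 2Q).
1 − 2P − Q = 0.5545, giving −½ ln(0.5545) = 0.294844.
1 − 2Q = 0.769, giving −¼ ln(0.769) = 0.065666.
d = 0.294844 + 0.065666 = 0.360510.
Under a molecular clock d = 2μt, so t = d/(2μ) = 0.360510 / (2 × 6.7 × 10^-8) = 2.69 million years.

2.69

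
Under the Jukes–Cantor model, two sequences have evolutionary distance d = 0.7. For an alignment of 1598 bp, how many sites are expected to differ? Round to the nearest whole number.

Invert JC69: p = (3/4)(1 − e^(−4d/3)) = 0.75 × (1 − e^(-0.933333)) = 0.75 × (1 − 0.393241) = 0.455069.
Expected differing sites = pL ≈ 0.455069 × 1598 = 727.200262 ≈ 727.

727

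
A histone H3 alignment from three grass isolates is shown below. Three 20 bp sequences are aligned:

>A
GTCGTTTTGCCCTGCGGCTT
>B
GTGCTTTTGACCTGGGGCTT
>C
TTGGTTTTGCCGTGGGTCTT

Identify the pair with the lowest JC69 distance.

A–B: 4/20 differ, p = 0.200, d = 0.233.
A–C: 5/20 differ, p = 0.250, d = 0.304.
B–C: 5/20 differ, p = 0.250, d = 0.304.
The smallest distance is between A and B.

A and B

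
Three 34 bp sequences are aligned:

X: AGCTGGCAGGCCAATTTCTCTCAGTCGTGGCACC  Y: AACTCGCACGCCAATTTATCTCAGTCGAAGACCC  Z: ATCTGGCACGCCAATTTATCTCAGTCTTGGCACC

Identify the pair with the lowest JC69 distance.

X–Y: 8/34 differ, p = 0.235, d = 0.282.
X–Z: 4/34 differ, p = 0.118, d = 0.128.
Y–Z: 7/34 differ, p = 0.206, d = 0.241.
The smallest distance is between X and Z.

X and Z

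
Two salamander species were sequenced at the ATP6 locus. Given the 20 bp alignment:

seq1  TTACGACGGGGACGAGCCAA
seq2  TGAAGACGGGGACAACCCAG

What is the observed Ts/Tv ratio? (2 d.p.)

Transitions are A↔G and C↔T; transversions are all other mismatches.
Transitions: 2. Transversions: 3.
R = 2/3 = 0.666666… ≈ 0.67 (to 2 d.p.).

0.67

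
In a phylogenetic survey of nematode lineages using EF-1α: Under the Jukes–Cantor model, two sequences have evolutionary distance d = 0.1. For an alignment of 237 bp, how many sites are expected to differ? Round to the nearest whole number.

22

Invert JC69: p = (3/4)(1 − e^(−4d/3)) = 0.75 × (1 − e^(-0.133333)) = 0.75 × (1 − 0.875174) = 0.093620.
Expected differing sites = pL ≈ 0.093620 × 237 = 22.18794 ≈ 22.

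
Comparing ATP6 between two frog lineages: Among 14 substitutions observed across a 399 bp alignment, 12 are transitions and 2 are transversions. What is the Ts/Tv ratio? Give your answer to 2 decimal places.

6.00

R = 12/2 = 6.00.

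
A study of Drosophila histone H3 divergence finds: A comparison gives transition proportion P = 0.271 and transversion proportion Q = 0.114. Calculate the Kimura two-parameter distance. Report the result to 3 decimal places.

Under the Kimura two-parameter model, d = −½ ln(1 − 2P − Q) − ¼ ln(1 − 2Q).
1 − 2P − Q = 0.344, giving −½ ln(0.344) = 0.533557.
1 − 2Q = 0.772, giving −¼ ln(0.772) = 0.064693.
d = 0.533557 + 0.064693 = 0.598250.

0.598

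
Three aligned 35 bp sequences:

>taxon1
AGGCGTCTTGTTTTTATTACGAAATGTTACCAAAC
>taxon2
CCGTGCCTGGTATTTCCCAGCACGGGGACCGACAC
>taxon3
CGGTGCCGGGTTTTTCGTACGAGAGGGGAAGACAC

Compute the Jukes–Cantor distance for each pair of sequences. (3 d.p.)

taxon1–taxon2: 19/35 sites differ → p ≈ 0.542857, d = −0.75 ln(1 − 0.723809) = 0.964997 ≈ 0.965.
taxon1–taxon3: 14/35 sites differ → p = 0.4, d = −0.75 ln(1 − 0.533333) = 0.571605 ≈ 0.572.
taxon2–taxon3: 12/35 sites differ → p ≈ 0.342857, d = −0.75 ln(1 − 0.457143) = 0.458182 ≈ 0.458.

d(taxon1,taxon2) = 0.965, d(taxon1,taxon3) = 0.572, d(taxon2,taxon3) = 0.458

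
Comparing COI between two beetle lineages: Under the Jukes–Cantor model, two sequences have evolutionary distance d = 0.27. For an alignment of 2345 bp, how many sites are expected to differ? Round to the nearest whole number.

Invert JC69: p = (3/4)(1 − e^(−4d/3)) = 0.75 × (1 − e^(-0.36)) = 0.75 × (1 − 0.697676) = 0.226743.
Expected differing sites = pL ≈ 0.226743 × 2345 = 531.712335 ≈ 532.

532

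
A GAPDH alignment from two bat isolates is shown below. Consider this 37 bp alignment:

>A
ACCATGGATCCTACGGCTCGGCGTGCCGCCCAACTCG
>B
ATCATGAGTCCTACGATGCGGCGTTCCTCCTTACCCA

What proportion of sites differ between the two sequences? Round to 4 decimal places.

The sequences differ at 12 of 37 positions.
p = 12/37 = 0.324324… ≈ 0.3243 (to 4 d.p.).

0.3243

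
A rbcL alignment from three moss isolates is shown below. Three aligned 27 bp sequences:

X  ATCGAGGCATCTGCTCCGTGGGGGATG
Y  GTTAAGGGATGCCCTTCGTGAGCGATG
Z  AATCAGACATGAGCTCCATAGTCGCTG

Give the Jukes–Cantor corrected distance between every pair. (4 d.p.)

d(X,Y) = 0.5107, d(X,Z) = 0.5876, d(Y,Z) = 0.7704

X–Y: 10/27 sites differ → p ≈ 0.37037, d = −0.75 ln(1 − 0.493827) = 0.510658 ≈ 0.5107.
X–Z: 11/27 sites differ → p ≈ 0.407407, d = −0.75 ln(1 − 0.543209) = 0.587647 ≈ 0.5876.
Y–Z: 13/27 sites differ → p ≈ 0.481481, d = −0.75 ln(1 − 0.641975) = 0.770364 ≈ 0.7704.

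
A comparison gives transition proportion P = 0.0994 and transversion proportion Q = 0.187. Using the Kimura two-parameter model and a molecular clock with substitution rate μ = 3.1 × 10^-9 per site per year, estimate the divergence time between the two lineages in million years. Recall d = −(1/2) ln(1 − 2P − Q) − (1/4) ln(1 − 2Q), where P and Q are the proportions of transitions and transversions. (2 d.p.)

Under the Kimura two-parameter model, d = −½ ln(1 − 2P − Q) − ¼ ln(1 − 2Q).
1 − 2P − Q = 0.6142, giving −½ ln(0.6142) = 0.243717.
1 − 2Q = 0.626, giving −¼ ln(0.626) = 0.117101.
d = 0.243717 + 0.117101 = 0.360818.
Under a molecular clock d = 2μt, so t = d/(2μ) = 0.360818 / (2 × 3.1 × 10^-9) = 58.20 million years.

58.20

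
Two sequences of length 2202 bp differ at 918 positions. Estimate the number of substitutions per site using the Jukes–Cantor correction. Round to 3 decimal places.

p = 918/2202 ≈ 0.416894.
d = −(3/4) ln(1 − 4p/3) = −0.75 ln(1 − 0.555859) = −0.75 ln(0.444141)
  = −0.75 × (-0.811613) = 0.608710 substitutions/site.

0.609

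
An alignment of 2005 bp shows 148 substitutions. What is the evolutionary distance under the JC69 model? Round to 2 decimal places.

p = 148/2005 ≈ 0.073815.
d = −(3/4) ln(1 − 4p/3) = −0.75 ln(1 − 0.09842) = −0.75 ln(0.90158)
  = −0.75 × (-0.103606) = 0.077705 substitutions/site.

0.08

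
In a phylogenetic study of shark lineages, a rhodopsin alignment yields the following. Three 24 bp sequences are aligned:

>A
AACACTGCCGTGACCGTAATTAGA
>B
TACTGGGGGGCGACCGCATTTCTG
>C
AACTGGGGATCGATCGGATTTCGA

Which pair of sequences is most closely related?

A–B: 12/24 differ, p = 0.500, d = 0.824.
A–C: 11/24 differ, p = 0.458, d = 0.708.
B–C: 7/24 differ, p = 0.292, d = 0.369.
The smallest distance is between B and C.

B and C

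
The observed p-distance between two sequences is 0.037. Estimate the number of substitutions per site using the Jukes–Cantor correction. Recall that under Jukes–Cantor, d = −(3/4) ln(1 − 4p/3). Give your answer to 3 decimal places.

d = −(3/4) ln(1 − 4p/3) = −0.75 ln(1 − 0.049333) = −0.75 ln(0.950667)
  = −0.75 × (-0.050591) = 0.037943 substitutions/site.

0.038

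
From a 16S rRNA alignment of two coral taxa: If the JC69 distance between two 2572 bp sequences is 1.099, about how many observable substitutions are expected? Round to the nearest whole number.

Invert JC69: p = (3/4)(1 − e^(−4d/3)) = 0.75 × (1 − e^(-1.465333)) = 0.75 × (1 − 0.231001) = 0.576749.
Expected differing sites = pL ≈ 0.576749 × 2572 = 1483.398428 ≈ 1483.

1483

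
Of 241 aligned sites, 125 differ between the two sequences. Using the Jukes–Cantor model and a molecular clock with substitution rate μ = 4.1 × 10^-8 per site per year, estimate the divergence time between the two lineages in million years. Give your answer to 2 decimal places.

10.76

p = 125/241 ≈ 0.518672.
d = −(3/4) ln(1 − 4p/3) = −0.75 ln(1 − 0.691563) = −0.75 ln(0.308437)
  = −0.75 × (-1.176238) = 0.882179 substitutions/site.
Under a molecular clock d = 2μt, so t = d/(2μ) = 0.882179 / (2 × 4.1 × 10^-8) = 10.76 million years.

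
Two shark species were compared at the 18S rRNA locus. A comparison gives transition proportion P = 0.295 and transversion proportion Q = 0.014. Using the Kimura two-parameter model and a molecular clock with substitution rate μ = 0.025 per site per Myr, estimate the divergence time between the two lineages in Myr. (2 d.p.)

9.41

Under the Kimura two-parameter model, d = −½ ln(1 − 2P − Q) − ¼ ln(1 − 2Q).
1 − 2P − Q = 0.396, giving −½ ln(0.396) = 0.463171.
1 − 2Q = 0.972, giving −¼ ln(0.972) = 0.007100.
d = 0.463171 + 0.007100 = 0.470271.
Under a molecular clock d = 2μt, so t = d/(2μ) = 0.470271 / (2 × 0.025) = 9.41 Myr.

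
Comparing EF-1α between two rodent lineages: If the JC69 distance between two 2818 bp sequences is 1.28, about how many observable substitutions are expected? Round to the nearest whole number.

1730

Invert JC69: p = (3/4)(1 − e^(−4d/3)) = 0.75 × (1 − e^(-1.706667)) = 0.75 × (1 − 0.181470) = 0.613898.
Expected differing sites = pL ≈ 0.613898 × 2818 = 1729.964564 ≈ 1730.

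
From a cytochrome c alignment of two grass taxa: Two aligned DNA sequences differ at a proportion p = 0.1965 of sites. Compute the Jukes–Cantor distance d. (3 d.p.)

0.228

d = −(3/4) ln(1 − 4p/3) = −0.75 ln(1 − 0.262) = −0.75 ln(0.738)
  = −0.75 × (-0.303811) = 0.227858 substitutions/site.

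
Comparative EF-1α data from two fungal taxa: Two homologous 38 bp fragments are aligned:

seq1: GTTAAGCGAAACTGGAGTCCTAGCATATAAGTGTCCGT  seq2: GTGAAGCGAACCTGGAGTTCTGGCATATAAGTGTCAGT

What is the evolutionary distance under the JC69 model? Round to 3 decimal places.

The sequences differ at 5 of 38 sites (3, 11, 19, 22, 36), so p = 5/38 ≈ 0.131579.
d = −(3/4) ln(1 − 4p/3) = −0.75 ln(1 − 0.175439) = −0.75 ln(0.824561)
  = −0.75 × (-0.192904) = 0.144678 substitutions/site.

0.145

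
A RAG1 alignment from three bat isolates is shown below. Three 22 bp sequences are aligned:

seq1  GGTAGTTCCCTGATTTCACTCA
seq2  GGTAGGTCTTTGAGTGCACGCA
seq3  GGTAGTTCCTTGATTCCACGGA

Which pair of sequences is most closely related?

seq1–seq2: 6/22 differ, p = 0.273, d = 0.339.
seq1–seq3: 4/22 differ, p = 0.182, d = 0.208.
seq2–seq3: 5/22 differ, p = 0.227, d = 0.271.
The smallest distance is between seq1 and seq3.

seq1 and seq3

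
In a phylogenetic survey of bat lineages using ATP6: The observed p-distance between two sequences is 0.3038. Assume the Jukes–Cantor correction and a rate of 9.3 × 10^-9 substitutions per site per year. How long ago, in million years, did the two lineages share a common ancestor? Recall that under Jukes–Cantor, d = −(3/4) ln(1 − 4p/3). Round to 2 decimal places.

d = −(3/4) ln(1 − 4p/3) = −0.75 ln(1 − 0.405067) = −0.75 ln(0.594933)
  = −0.75 × (-0.519306) = 0.389480 substitutions/site.
Under a molecular clock d = 2μt, so t = d/(2μ) = 0.389480 / (2 × 9.3 × 10^-9) = 20.94 million years.

20.94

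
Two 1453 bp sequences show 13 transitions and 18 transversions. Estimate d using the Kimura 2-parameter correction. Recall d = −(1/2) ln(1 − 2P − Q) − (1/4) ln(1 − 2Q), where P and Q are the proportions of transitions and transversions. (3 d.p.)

P = 13/1453 ≈ 0.008947 and Q = 18/1453 ≈ 0.012388.
Under the Kimura two-parameter model, d = −½ ln(1 − 2P − Q) − ¼ ln(1 − 2Q).
1 − 2P − Q = 0.969718, giving −½ ln(0.969718) = 0.015375.
1 − 2Q = 0.975224, giving −¼ ln(0.975224) = 0.006272.
d = 0.015375 + 0.006272 = 0.021647.

0.022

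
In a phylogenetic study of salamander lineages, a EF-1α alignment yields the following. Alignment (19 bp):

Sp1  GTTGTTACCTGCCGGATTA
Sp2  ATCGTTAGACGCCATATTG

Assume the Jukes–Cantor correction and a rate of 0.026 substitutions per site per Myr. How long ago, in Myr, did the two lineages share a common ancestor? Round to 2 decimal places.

11.89

The sequences differ at 8 of 19 sites (1, 3, 8, 9, 10, 14, 15, 19), so p = 8/19 ≈ 0.421053.
d = −(3/4) ln(1 − 4p/3) = −0.75 ln(1 − 0.561404) = −0.75 ln(0.438596)
  = −0.75 × (-0.824177) = 0.618133 substitutions/site.
Under a molecular clock d = 2μt, so t = d/(2μ) = 0.618133 / (2 × 0.026) = 11.89 Myr.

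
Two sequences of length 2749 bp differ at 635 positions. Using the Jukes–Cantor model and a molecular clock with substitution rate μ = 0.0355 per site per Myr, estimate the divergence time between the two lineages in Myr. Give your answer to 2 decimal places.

3.89

p = 635/2749 ≈ 0.230993.
d = −(3/4) ln(1 − 4p/3) = −0.75 ln(1 − 0.307991) = −0.75 ln(0.692009)
  = −0.75 × (-0.368156) = 0.276117 substitutions/site.
Under a molecular clock d = 2μt, so t = d/(2μ) = 0.276117 / (2 × 0.0355) = 3.89 Myr.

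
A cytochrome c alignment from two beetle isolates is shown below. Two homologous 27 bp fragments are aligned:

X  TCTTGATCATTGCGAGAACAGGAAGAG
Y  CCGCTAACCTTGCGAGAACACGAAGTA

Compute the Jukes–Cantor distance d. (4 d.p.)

0.4408

The sequences differ at 9 of 27 sites (1, 3, 4, 5, 7, 9, 21, 26, 27), so p = 9/27 ≈ 0.333333.
d = −(3/4) ln(1 − 4p/3) = −0.75 ln(1 − 0.444444) = −0.75 ln(0.555556)
  = −0.75 × (-0.587786) = 0.440840 substitutions/site.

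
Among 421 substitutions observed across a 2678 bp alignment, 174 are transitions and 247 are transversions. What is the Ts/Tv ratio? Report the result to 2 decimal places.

R = 174/247 = 0.704453… ≈ 0.70 (to 2 d.p.).

0.70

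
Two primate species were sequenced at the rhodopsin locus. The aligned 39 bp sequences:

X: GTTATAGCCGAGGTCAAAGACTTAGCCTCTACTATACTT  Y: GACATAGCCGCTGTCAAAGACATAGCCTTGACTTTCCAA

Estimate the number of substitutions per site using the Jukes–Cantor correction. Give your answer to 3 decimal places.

The sequences differ at 11 of 39 sites, so p = 11/39 ≈ 0.282051.
d = −(3/4) ln(1 − 4p/3) = −0.75 ln(1 − 0.376068) = −0.75 ln(0.623932)
  = −0.75 × (-0.471714) = 0.353786 substitutions/site.

0.354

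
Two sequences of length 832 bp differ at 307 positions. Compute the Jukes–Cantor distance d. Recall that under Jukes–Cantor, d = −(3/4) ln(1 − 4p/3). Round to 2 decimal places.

0.51

p = 307/832 ≈ 0.36899.
d = −(3/4) ln(1 − 4p/3) = −0.75 ln(1 − 0.491987) = −0.75 ln(0.508013)
  = −0.75 × (-0.677248) = 0.507936 substitutions/site.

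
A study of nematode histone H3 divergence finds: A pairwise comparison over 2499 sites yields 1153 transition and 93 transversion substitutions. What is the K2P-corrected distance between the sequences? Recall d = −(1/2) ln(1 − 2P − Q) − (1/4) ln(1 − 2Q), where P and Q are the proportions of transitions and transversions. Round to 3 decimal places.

P = 1153/2499 ≈ 0.461385 and Q = 93/2499 ≈ 0.037215.
Under the Kimura two-parameter model, d = −½ ln(1 − 2P − Q) − ¼ ln(1 − 2Q).
1 − 2P − Q = 0.040015, giving −½ ln(0.040015) = 1.609250.
1 − 2Q = 0.92557, giving −¼ ln(0.92557) = 0.019336.
d = 1.609250 + 0.019336 = 1.628586.

1.629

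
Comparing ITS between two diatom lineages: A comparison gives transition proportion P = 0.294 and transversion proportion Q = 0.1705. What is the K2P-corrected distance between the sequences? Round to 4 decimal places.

Under the Kimura two-parameter model, d = −½ ln(1 − 2P − Q) − ¼ ln(1 − 2Q).
1 − 2P − Q = 0.2415, giving −½ ln(0.2415) = 0.710443.
1 − 2Q = 0.659, giving −¼ ln(0.659) = 0.104258.
d = 0.710443 + 0.104258 = 0.814701.

0.8147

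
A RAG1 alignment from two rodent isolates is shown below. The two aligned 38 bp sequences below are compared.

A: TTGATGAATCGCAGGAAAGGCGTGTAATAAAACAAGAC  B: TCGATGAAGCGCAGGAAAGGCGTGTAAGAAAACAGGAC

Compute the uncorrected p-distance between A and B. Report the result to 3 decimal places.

0.105

The sequences differ at 4 of 38 positions (sites 2, 9, 28, 35).
p = 4/38 = 0.105263… ≈ 0.105 (to 3 d.p.).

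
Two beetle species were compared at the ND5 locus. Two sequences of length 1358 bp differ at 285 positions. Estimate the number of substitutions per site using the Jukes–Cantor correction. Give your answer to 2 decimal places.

0.25

p = 285/1358 ≈ 0.209867.
d = −(3/4) ln(1 − 4p/3) = −0.75 ln(1 − 0.279823) = −0.75 ln(0.720177)
  = −0.75 × (-0.328258) = 0.246194 substitutions/site.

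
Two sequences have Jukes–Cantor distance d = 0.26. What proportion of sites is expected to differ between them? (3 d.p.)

p = (3/4)(1 − e^(−4d/3)) = 0.75 × (1 − e^(-0.346667)) = 0.75 × (1 − 0.707041) = 0.219719.

0.220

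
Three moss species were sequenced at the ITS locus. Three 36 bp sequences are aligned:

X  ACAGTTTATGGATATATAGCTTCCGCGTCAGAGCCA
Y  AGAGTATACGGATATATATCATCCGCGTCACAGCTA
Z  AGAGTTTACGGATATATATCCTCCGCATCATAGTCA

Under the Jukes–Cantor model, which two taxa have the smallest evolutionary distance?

Y and Z

X–Y: 7/36 differ, p = 0.194, d = 0.225.
X–Z: 7/36 differ, p = 0.194, d = 0.225.
Y–Z: 6/36 differ, p = 0.167, d = 0.188.
The smallest distance is between Y and Z.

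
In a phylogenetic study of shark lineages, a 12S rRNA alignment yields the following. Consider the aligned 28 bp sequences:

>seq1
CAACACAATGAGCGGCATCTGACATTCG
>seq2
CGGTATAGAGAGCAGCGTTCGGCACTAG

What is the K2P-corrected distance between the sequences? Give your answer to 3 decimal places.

1.011

Of 28 sites, 11 differences are transitions and 2 are transversions, so P = 11/28 ≈ 0.392857 and Q = 2/28 ≈ 0.071429.
Under the Kimura two-parameter model, d = −½ ln(1 − 2P − Q) − ¼ ln(1 − 2Q).
1 − 2P − Q = 0.142857, giving −½ ln(0.142857) = 0.972956.
1 − 2Q = 0.857142, giving −¼ ln(0.857142) = 0.038538.
d = 0.972956 + 0.038538 = 1.011494.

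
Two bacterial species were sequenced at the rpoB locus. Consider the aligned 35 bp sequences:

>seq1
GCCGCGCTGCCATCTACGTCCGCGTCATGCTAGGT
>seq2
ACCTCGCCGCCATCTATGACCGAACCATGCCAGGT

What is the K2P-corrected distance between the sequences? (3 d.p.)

0.327

Of 35 sites, 6 differences are transitions and 3 are transversions, so P = 6/35 ≈ 0.171429 and Q = 3/35 ≈ 0.085714.
Under the Kimura two-parameter model, d = −½ ln(1 − 2P − Q) − ¼ ln(1 − 2Q).
1 − 2P − Q = 0.571428, giving −½ ln(0.571428) = 0.279808.
1 − 2Q = 0.828572, giving −¼ ln(0.828572) = 0.047013.
d = 0.279808 + 0.047013 = 0.326821.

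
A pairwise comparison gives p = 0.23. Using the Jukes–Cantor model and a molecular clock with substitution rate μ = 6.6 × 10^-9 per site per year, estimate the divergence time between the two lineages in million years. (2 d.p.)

20.81

d = −(3/4) ln(1 − 4p/3) = −0.75 ln(1 − 0.306667) = −0.75 ln(0.693333)
  = −0.75 × (-0.366245) = 0.274684 substitutions/site.
Under a molecular clock d = 2μt, so t = d/(2μ) = 0.274684 / (2 × 6.6 × 10^-9) = 20.81 million years.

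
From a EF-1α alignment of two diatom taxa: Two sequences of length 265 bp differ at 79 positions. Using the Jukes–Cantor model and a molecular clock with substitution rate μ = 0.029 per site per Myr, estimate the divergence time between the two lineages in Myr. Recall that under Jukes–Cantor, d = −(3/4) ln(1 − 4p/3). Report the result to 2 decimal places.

p = 79/265 ≈ 0.298113.
d = −(3/4) ln(1 − 4p/3) = −0.75 ln(1 − 0.397484) = −0.75 ln(0.602516)
  = −0.75 × (-0.506641) = 0.379981 substitutions/site.
Under a molecular clock d = 2μt, so t = d/(2μ) = 0.379981 / (2 × 0.029) = 6.55 Myr.

6.55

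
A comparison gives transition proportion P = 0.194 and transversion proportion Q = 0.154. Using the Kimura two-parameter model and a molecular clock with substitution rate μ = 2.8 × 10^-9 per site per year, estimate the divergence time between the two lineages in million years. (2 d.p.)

Under the Kimura two-parameter model, d = −½ ln(1 − 2P − Q) − ¼ ln(1 − 2Q).
1 − 2P − Q = 0.458, giving −½ ln(0.458) = 0.390443.
1 − 2Q = 0.692, giving −¼ ln(0.692) = 0.092042.
d = 0.390443 + 0.092042 = 0.482485.
Under a molecular clock d = 2μt, so t = d/(2μ) = 0.482485 / (2 × 2.8 × 10^-9) = 86.16 million years.

86.16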